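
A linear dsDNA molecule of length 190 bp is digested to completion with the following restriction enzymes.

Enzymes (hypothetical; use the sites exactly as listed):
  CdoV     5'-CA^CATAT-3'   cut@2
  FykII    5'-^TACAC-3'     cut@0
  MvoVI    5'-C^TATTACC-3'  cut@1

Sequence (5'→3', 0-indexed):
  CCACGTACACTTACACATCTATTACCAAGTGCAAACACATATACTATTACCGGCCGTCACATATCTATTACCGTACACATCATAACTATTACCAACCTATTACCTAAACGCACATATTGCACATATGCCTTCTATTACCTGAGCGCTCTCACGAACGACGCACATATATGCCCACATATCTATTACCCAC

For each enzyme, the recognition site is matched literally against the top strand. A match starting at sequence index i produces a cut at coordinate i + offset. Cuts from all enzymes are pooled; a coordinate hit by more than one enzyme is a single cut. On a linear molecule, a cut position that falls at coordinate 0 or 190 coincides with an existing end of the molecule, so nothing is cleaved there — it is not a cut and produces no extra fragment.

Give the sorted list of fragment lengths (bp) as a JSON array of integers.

Site scan:
  CdoV (CACATAT, off=2): starts [35, 57, 110, 119, 160, 172] → cuts [37, 59, 112, 121, 162, 174]
  FykII (TACAC, off=0): starts [5, 11, 73] → cuts [5, 11, 73]
  MvoVI (CTATTACC, off=1): starts [18, 43, 64, 85, 96, 131, 179] → cuts [19, 44, 65, 86, 97, 132, 180]

All cut coordinates (distinct, sorted): [5, 11, 19, 37, 44, 59, 65, 73, 86, 97, 112, 121, 132, 162, 174, 180]

Fragment lengths:
  [0,5): 5 bp
  [5,11): 6 bp
  [11,19): 8 bp
  [19,37): 18 bp
  [37,44): 7 bp
  [44,59): 15 bp
  [59,65): 6 bp
  [65,73): 8 bp
  [73,86): 13 bp
  [86,97): 11 bp
  [97,112): 15 bp
  [112,121): 9 bp
  [121,132): 11 bp
  [132,162): 30 bp
  [162,174): 12 bp
  [174,180): 6 bp
  [180,190): 10 bp

[5,6,6,6,7,8,8,9,10,11,11,12,13,15,15,18,30]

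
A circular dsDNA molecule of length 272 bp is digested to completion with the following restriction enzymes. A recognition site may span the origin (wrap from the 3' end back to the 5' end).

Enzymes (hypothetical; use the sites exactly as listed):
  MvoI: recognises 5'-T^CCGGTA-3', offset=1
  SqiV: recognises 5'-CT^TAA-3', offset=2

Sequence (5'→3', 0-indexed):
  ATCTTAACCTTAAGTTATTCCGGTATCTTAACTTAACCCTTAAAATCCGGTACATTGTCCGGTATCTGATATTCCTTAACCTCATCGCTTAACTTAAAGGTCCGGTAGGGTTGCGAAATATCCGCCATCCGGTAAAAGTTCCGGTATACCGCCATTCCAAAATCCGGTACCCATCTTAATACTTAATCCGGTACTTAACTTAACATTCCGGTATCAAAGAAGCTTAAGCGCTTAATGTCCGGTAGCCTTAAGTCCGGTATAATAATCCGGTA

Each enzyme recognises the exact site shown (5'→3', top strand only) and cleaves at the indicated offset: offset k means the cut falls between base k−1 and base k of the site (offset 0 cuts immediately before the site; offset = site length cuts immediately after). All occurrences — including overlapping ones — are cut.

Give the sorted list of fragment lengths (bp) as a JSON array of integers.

[4,5,5,5,5,6,6,6,7,7,7,7,8,8,9,9,10,10,12,12,13,13,13,17,18,23,27]

Scan for sites:
  MvoI (TCCGGTA, off=1): starts [18, 45, 57, 100, 127, 139, 162, 186, 206, 237, 252, 265] → cuts [19, 46, 58, 101, 128, 140, 163, 187, 207, 238, 253, 266]
  SqiV (CTTAA, off=2): starts [2, 8, 26, 31, 38, 74, 87, 92, 174, 181, 193, 198, 222, 230, 246] → cuts [4, 10, 28, 33, 40, 76, 89, 94, 176, 183, 195, 200, 224, 232, 248]

Pooled cuts: [4, 10, 19, 28, 33, 40, 46, 58, 76, 89, 94, 101, 128, 140, 163, 176, 183, 187, 195, 200, 207, 224, 232, 238, 248, 253, 266]

Fragments:
  4→10: 6 bp
  10→19: 9 bp
  19→28: 9 bp
  28→33: 5 bp
  33→40: 7 bp
  40→46: 6 bp
  46→58: 12 bp
  58→76: 18 bp
  76→89: 13 bp
  89→94: 5 bp
  94→101: 7 bp
  101→128: 27 bp
  128→140: 12 bp
  140→163: 23 bp
  163→176: 13 bp
  176→183: 7 bp
  183→187: 4 bp
  187→195: 8 bp
  195→200: 5 bp
  200→207: 7 bp
  207→224: 17 bp
  224→232: 8 bp
  232→238: 6 bp
  238→248: 10 bp
  248→253: 5 bp
  253→266: 13 bp
  266→4 (wrap): 272-266+4 = 10 bp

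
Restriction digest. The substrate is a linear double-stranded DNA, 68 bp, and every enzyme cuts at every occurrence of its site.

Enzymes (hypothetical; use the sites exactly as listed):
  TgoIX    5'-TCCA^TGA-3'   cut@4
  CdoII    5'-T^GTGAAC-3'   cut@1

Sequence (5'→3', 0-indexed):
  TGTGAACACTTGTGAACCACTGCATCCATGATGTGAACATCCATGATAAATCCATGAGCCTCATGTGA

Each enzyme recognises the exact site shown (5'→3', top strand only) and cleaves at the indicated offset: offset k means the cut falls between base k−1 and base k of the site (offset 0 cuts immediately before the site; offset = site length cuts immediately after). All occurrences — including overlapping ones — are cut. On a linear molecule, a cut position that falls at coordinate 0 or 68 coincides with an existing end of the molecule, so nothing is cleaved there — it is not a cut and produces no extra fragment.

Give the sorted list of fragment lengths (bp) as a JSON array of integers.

[1,4,10,11,11,14,17]

Site scan:
  TgoIX (TCCATGA, off=4): starts [24, 39, 50] → cuts [28, 43, 54]
  CdoII (TGTGAAC, off=1): starts [0, 10, 31] → cuts [1, 11, 32]

All cut coordinates (distinct, sorted): [1, 11, 28, 32, 43, 54]

Fragment lengths:
  [0,1): 1 bp
  [1,11): 10 bp
  [11,28): 17 bp
  [28,32): 4 bp
  [32,43): 11 bp
  [43,54): 11 bp
  [54,68): 14 bp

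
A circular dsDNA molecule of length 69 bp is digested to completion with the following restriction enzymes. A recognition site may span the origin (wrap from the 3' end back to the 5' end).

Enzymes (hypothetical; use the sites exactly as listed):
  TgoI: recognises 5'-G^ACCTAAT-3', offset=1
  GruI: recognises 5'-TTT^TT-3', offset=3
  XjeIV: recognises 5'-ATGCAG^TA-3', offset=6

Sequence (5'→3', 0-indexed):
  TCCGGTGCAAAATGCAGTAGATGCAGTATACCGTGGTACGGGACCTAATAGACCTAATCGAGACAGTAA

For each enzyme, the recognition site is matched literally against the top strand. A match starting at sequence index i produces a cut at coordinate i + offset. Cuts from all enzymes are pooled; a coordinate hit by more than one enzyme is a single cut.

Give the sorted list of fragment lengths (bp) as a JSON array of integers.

Scan for sites:
  TgoI GACCTAAT/1: at [41, 50] ⇒ [42, 51]
  GruI (TTTTT, off=3): no sites
  XjeIV ATGCAGTA/6: at [11, 20] ⇒ [17, 26]

All cut coordinates (distinct, sorted): [17, 26, 42, 51]

Fragments:
  17→26: 9 bp
  26→42: 16 bp
  42→51: 9 bp
  51→17 (wrap): 69-51+17 = 35 bp

[9,9,16,35]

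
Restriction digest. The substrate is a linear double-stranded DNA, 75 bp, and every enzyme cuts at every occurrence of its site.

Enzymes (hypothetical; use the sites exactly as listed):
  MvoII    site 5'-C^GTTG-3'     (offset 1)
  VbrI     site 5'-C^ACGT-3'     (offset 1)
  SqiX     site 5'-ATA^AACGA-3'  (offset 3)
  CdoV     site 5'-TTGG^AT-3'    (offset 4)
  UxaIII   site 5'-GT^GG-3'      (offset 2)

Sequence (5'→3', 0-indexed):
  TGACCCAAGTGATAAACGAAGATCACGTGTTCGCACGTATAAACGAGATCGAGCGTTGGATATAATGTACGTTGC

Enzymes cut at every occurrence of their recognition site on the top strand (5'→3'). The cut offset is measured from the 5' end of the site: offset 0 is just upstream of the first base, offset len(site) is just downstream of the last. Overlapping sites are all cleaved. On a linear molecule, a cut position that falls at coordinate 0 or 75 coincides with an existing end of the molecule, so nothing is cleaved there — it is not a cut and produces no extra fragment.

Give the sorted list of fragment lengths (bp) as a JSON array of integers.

[5,5,7,10,10,11,13,14]

Site scan:
  MvoII (CGTTG, off=1): starts [53, 69] → cuts [54, 70]
  VbrI (CACGT, off=1): starts [23, 33] → cuts [24, 34]
  SqiX (ATAAACGA, off=3): starts [11, 38] → cuts [14, 41]
  CdoV (TTGGAT, off=4): starts [55] → cuts [59]
  UxaIII (GTGG, off=2): no sites

All cut coordinates (distinct, sorted): [14, 24, 34, 41, 54, 59, 70]

Fragments:
  [0,14): 14 bp
  [14,24): 10 bp
  [24,34): 10 bp
  [34,41): 7 bp
  [41,54): 13 bp
  [54,59): 5 bp
  [59,70): 11 bp
  [70,75): 5 bp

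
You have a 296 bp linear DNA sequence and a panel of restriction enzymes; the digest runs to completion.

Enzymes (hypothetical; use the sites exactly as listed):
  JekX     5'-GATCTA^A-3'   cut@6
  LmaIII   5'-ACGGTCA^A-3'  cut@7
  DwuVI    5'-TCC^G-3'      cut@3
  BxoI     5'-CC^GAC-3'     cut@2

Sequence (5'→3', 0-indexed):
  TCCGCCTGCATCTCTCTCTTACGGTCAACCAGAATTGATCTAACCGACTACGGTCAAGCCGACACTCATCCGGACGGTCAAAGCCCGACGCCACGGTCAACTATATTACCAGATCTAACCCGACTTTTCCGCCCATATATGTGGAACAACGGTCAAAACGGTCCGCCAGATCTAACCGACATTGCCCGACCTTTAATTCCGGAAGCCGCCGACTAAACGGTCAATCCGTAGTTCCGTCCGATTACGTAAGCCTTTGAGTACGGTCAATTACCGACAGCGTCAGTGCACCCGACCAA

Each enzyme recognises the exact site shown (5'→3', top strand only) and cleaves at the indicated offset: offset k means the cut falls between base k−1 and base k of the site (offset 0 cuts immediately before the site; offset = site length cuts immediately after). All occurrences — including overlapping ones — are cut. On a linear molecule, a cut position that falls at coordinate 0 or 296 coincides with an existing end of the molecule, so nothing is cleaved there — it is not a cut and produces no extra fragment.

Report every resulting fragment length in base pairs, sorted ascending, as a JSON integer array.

[3,3,3,4,4,4,4,6,6,6,8,9,9,9,10,10,10,11,11,13,13,13,15,18,18,24,25,27]

Per-enzyme occurrences:
  JekX GATCTAA/6: at [36, 111, 168] ⇒ [42, 117, 174]
  LmaIII ACGGTCAA/7: at [20, 49, 73, 92, 148, 216, 259] ⇒ [27, 56, 80, 99, 155, 223, 266]
  DwuVI TCCG/3: at [0, 68, 127, 161, 197, 224, 232, 236] ⇒ [3, 71, 130, 164, 200, 227, 235, 239]
  BxoI CCGAC/2: at [43, 58, 84, 119, 175, 185, 208, 270, 288] ⇒ [45, 60, 86, 121, 177, 187, 210, 272, 290]

All cut coordinates (distinct, sorted): [3, 27, 42, 45, 56, 60, 71, 80, 86, 99, 117, 121, 130, 155, 164, 174, 177, 187, 200, 210, 223, 227, 235, 239, 266, 272, 290]

Fragment lengths:
  [0,3): 3 bp
  [3,27): 24 bp
  [27,42): 15 bp
  [42,45): 3 bp
  [45,56): 11 bp
  [56,60): 4 bp
  [60,71): 11 bp
  [71,80): 9 bp
  [80,86): 6 bp
  [86,99): 13 bp
  [99,117): 18 bp
  [117,121): 4 bp
  [121,130): 9 bp
  [130,155): 25 bp
  [155,164): 9 bp
  [164,174): 10 bp
  [174,177): 3 bp
  [177,187): 10 bp
  [187,200): 13 bp
  [200,210): 10 bp
  [210,223): 13 bp
  [223,227): 4 bp
  [227,235): 8 bp
  [235,239): 4 bp
  [239,266): 27 bp
  [266,272): 6 bp
  [272,290): 18 bp
  [290,296): 6 bp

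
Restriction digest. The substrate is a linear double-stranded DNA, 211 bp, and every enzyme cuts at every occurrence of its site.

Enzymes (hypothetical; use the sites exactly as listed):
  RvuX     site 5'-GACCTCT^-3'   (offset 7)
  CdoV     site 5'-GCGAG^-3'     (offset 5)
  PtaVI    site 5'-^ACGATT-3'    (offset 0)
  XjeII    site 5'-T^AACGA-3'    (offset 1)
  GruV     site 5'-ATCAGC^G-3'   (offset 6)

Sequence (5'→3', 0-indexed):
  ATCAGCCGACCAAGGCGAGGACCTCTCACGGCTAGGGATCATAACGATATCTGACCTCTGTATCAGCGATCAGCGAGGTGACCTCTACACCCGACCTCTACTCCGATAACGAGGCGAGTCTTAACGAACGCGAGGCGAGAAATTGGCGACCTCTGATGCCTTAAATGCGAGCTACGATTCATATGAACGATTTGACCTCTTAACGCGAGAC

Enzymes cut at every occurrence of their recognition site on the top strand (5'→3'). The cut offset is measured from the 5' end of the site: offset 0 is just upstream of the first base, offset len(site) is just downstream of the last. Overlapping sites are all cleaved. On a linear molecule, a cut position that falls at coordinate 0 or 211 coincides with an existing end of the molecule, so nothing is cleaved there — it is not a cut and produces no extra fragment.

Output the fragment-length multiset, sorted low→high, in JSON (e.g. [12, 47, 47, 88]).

Per-enzyme occurrences:
  RvuX (GACCTCT, off=7): starts [19, 52, 79, 92, 147, 193] → cuts [26, 59, 86, 99, 154, 200]
  CdoV (GCGAG, off=5): starts [14, 72, 113, 129, 134, 166, 204] → cuts [19, 77, 118, 134, 139, 171, 209]
  PtaVI (ACGATT, off=0): starts [173, 186] → cuts [173, 186]
  XjeII (TAACGA, off=1): starts [41, 106, 121] → cuts [42, 107, 122]
  GruV (ATCAGCG, off=6): starts [61, 68] → cuts [67, 74]

Pooled cuts: [19, 26, 42, 59, 67, 74, 77, 86, 99, 107, 118, 122, 134, 139, 154, 171, 173, 186, 200, 209]

Fragment lengths:
  [0,19): 19 bp
  [19,26): 7 bp
  [26,42): 16 bp
  [42,59): 17 bp
  [59,67): 8 bp
  [67,74): 7 bp
  [74,77): 3 bp
  [77,86): 9 bp
  [86,99): 13 bp
  [99,107): 8 bp
  [107,118): 11 bp
  [118,122): 4 bp
  [122,134): 12 bp
  [134,139): 5 bp
  [139,154): 15 bp
  [154,171): 17 bp
  [171,173): 2 bp
  [173,186): 13 bp
  [186,200): 14 bp
  [200,209): 9 bp
  [209,211): 2 bp

[2,2,3,4,5,7,7,8,8,9,9,11,12,13,13,14,15,16,17,17,19]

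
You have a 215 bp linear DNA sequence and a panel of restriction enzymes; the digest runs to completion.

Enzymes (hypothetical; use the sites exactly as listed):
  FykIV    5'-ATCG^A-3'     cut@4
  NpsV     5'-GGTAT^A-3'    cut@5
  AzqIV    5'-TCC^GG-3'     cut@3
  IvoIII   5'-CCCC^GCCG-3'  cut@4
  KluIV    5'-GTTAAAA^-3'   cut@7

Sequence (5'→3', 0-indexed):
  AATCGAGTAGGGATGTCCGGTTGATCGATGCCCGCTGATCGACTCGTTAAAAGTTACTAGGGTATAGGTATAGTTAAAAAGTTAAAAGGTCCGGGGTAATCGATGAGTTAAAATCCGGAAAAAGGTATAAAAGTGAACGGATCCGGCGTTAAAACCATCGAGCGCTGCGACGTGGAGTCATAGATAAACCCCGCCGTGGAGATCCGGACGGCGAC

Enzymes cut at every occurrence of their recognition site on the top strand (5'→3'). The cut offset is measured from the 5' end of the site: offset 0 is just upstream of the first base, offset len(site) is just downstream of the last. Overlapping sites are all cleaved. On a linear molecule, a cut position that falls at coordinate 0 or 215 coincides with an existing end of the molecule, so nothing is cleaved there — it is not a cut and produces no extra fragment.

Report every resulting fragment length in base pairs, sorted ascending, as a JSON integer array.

Scan for sites:
  FykIV (ATCGA, off=4): starts [1, 23, 37, 98, 156] → cuts [5, 27, 41, 102, 160]
  NpsV (GGTATA, off=5): starts [60, 66, 123] → cuts [65, 71, 128]
  AzqIV (TCCGG, off=3): starts [15, 89, 113, 141, 202] → cuts [18, 92, 116, 144, 205]
  IvoIII (CCCCGCCG, off=4): starts [188] → cuts [192]
  KluIV (GTTAAAA, off=7): starts [45, 72, 80, 106, 147] → cuts [52, 79, 87, 113, 154]

All cut coordinates (distinct, sorted): [5, 18, 27, 41, 52, 65, 71, 79, 87, 92, 102, 113, 116, 128, 144, 154, 160, 192, 205]

Fragments:
  [0,5): 5 bp
  [5,18): 13 bp
  [18,27): 9 bp
  [27,41): 14 bp
  [41,52): 11 bp
  [52,65): 13 bp
  [65,71): 6 bp
  [71,79): 8 bp
  [79,87): 8 bp
  [87,92): 5 bp
  [92,102): 10 bp
  [102,113): 11 bp
  [113,116): 3 bp
  [116,128): 12 bp
  [128,144): 16 bp
  [144,154): 10 bp
  [154,160): 6 bp
  [160,192): 32 bp
  [192,205): 13 bp
  [205,215): 10 bp

[3,5,5,6,6,8,8,9,10,10,10,11,11,12,13,13,13,14,16,32]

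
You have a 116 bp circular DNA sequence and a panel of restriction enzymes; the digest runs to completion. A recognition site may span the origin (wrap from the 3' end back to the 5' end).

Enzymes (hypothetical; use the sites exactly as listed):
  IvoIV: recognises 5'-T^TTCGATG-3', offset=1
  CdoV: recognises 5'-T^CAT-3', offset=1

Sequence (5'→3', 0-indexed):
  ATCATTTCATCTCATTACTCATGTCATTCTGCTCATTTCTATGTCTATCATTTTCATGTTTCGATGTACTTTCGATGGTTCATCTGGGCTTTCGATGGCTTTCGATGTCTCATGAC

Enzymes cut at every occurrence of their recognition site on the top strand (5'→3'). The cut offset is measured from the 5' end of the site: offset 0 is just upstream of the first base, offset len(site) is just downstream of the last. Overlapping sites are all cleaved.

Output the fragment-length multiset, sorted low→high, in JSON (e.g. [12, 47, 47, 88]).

[5,5,5,5,6,7,8,9,10,10,10,10,11,15]

Scan for sites:
  IvoIV (TTTCGATG, off=1): starts [58, 69, 89, 99] → cuts [59, 70, 90, 100]
  CdoV (TCAT, off=1): starts [1, 6, 11, 18, 23, 32, 47, 53, 79, 109] → cuts [2, 7, 12, 19, 24, 33, 48, 54, 80, 110]

All cut coordinates (distinct, sorted): [2, 7, 12, 19, 24, 33, 48, 54, 59, 70, 80, 90, 100, 110]

Fragment lengths:
  2→7: 5 bp
  7→12: 5 bp
  12→19: 7 bp
  19→24: 5 bp
  24→33: 9 bp
  33→48: 15 bp
  48→54: 6 bp
  54→59: 5 bp
  59→70: 11 bp
  70→80: 10 bp
  80→90: 10 bp
  90→100: 10 bp
  100→110: 10 bp
  110→2 (wrap): 116-110+2 = 8 bp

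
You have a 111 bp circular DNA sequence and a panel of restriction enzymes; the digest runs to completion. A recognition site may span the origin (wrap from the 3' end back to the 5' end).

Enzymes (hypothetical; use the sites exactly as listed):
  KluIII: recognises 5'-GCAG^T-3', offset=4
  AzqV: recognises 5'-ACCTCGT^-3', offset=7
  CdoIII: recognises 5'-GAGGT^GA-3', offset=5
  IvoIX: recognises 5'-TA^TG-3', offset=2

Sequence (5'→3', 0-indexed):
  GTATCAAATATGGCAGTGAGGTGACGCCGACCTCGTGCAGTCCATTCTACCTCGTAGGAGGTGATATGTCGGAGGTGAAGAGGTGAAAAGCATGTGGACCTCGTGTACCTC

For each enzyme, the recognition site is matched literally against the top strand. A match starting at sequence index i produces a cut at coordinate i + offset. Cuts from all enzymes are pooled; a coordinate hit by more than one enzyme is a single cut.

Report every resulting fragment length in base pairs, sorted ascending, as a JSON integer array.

[4,4,6,6,7,8,8,9,10,14,15,20]

Scan for sites:
  KluIII GCAGT/4: at [12, 36] ⇒ [16, 40]
  AzqV ACCTCGT/7: at [29, 48, 97, 106] ⇒ [2, 36, 55, 104]
  CdoIII GAGGTGA/5: at [17, 57, 71, 79] ⇒ [22, 62, 76, 84]
  IvoIX TATG/2: at [8, 64] ⇒ [10, 66]

All cut coordinates (distinct, sorted): [2, 10, 16, 22, 36, 40, 55, 62, 66, 76, 84, 104]

Fragments:
  2→10: 8 bp
  10→16: 6 bp
  16→22: 6 bp
  22→36: 14 bp
  36→40: 4 bp
  40→55: 15 bp
  55→62: 7 bp
  62→66: 4 bp
  66→76: 10 bp
  76→84: 8 bp
  84→104: 20 bp
  104→2 (wrap): 111-104+2 = 9 bp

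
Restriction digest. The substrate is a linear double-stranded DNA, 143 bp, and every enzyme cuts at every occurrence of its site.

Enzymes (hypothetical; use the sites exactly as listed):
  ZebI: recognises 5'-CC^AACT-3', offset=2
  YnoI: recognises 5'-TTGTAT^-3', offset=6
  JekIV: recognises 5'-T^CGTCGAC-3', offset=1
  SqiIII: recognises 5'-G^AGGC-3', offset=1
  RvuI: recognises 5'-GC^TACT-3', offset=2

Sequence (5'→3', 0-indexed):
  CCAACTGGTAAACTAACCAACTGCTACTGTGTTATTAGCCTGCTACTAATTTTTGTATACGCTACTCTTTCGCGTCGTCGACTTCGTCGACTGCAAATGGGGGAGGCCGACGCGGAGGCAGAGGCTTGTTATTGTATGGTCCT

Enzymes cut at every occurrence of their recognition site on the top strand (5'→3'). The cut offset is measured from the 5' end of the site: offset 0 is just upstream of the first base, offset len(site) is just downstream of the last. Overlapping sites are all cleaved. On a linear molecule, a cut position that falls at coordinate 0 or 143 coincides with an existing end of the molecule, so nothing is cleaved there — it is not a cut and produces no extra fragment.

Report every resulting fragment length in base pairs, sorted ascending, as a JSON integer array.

Scan for sites:
  ZebI (CCAACT, off=2): starts [0, 16] → cuts [2, 18]
  YnoI (TTGTAT, off=6): starts [52, 131] → cuts [58, 137]
  JekIV (TCGTCGAC, off=1): starts [74, 83] → cuts [75, 84]
  SqiIII (GAGGC, off=1): starts [102, 114, 120] → cuts [103, 115, 121]
  RvuI (GCTACT, off=2): starts [22, 41, 60] → cuts [24, 43, 62]

All cut coordinates (distinct, sorted): [2, 18, 24, 43, 58, 62, 75, 84, 103, 115, 121, 137]

Fragments:
  [0,2): 2 bp
  [2,18): 16 bp
  [18,24): 6 bp
  [24,43): 19 bp
  [43,58): 15 bp
  [58,62): 4 bp
  [62,75): 13 bp
  [75,84): 9 bp
  [84,103): 19 bp
  [103,115): 12 bp
  [115,121): 6 bp
  [121,137): 16 bp
  [137,143): 6 bp

[2,4,6,6,6,9,12,13,15,16,16,19,19]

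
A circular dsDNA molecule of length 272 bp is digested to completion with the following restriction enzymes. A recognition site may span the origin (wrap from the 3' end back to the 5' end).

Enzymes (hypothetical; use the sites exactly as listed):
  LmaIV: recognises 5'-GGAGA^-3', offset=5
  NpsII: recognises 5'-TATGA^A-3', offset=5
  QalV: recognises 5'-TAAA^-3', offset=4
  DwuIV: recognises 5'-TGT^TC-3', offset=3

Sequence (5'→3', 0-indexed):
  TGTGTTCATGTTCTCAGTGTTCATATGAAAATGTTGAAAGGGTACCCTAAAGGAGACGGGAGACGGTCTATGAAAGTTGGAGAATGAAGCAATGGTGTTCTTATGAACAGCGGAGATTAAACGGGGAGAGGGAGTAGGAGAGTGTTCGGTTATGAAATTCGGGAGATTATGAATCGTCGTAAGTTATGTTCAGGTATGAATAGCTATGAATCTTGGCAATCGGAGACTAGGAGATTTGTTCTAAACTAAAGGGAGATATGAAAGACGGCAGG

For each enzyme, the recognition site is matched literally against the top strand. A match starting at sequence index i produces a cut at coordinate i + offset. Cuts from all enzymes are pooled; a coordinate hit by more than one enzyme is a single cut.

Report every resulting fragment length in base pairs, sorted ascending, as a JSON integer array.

[4,5,5,5,5,5,6,6,6,6,7,8,8,8,8,9,10,10,10,10,10,10,11,12,15,16,17,17,23]

Scan for sites:
  LmaIV (GGAGA, off=5): starts [51, 58, 78, 111, 124, 136, 161, 221, 229, 251] → cuts [56, 63, 83, 116, 129, 141, 166, 226, 234, 256]
  NpsII (TATGAA, off=5): starts [23, 68, 101, 150, 167, 194, 204, 256] → cuts [28, 73, 106, 155, 172, 199, 209, 261]
  QalV (TAAA, off=4): starts [47, 117, 241, 246] → cuts [51, 121, 245, 250]
  DwuIV (TGTTC, off=3): starts [2, 8, 17, 95, 142, 186, 236] → cuts [5, 11, 20, 98, 145, 189, 239]

Pooled cuts: [5, 11, 20, 28, 51, 56, 63, 73, 83, 98, 106, 116, 121, 129, 141, 145, 155, 166, 172, 189, 199, 209, 226, 234, 239, 245, 250, 256, 261]

Fragment lengths:
  5→11: 6 bp
  11→20: 9 bp
  20→28: 8 bp
  28→51: 23 bp
  51→56: 5 bp
  56→63: 7 bp
  63→73: 10 bp
  73→83: 10 bp
  83→98: 15 bp
  98→106: 8 bp
  106→116: 10 bp
  116→121: 5 bp
  121→129: 8 bp
  129→141: 12 bp
  141→145: 4 bp
  145→155: 10 bp
  155→166: 11 bp
  166→172: 6 bp
  172→189: 17 bp
  189→199: 10 bp
  199→209: 10 bp
  209→226: 17 bp
  226→234: 8 bp
  234→239: 5 bp
  239→245: 6 bp
  245→250: 5 bp
  250→256: 6 bp
  256→261: 5 bp
  261→5 (wrap): 272-261+5 = 16 bp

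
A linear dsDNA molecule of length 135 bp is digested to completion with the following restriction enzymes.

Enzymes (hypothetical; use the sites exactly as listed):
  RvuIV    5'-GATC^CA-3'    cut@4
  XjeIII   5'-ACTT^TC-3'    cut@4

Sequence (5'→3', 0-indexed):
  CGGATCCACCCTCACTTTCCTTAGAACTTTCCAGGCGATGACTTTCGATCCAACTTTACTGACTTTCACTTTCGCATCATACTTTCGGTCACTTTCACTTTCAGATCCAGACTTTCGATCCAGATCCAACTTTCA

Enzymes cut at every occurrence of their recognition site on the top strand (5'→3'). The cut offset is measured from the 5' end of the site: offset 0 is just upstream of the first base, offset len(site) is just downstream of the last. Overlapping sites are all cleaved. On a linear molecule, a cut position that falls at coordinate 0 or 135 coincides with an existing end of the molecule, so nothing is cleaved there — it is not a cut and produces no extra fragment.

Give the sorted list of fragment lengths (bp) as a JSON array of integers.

[3,6,6,6,6,6,6,6,7,7,10,11,12,13,15,15]

Scan for sites:
  RvuIV GATCCA/4: at [2, 46, 103, 116, 122] ⇒ [6, 50, 107, 120, 126]
  XjeIII ACTTTC/4: at [13, 25, 40, 61, 67, 80, 90, 96, 110, 128] ⇒ [17, 29, 44, 65, 71, 84, 94, 100, 114, 132]

All cut coordinates (distinct, sorted): [6, 17, 29, 44, 50, 65, 71, 84, 94, 100, 107, 114, 120, 126, 132]

Fragment lengths:
  [0,6): 6 bp
  [6,17): 11 bp
  [17,29): 12 bp
  [29,44): 15 bp
  [44,50): 6 bp
  [50,65): 15 bp
  [65,71): 6 bp
  [71,84): 13 bp
  [84,94): 10 bp
  [94,100): 6 bp
  [100,107): 7 bp
  [107,114): 7 bp
  [114,120): 6 bp
  [120,126): 6 bp
  [126,132): 6 bp
  [132,135): 3 bp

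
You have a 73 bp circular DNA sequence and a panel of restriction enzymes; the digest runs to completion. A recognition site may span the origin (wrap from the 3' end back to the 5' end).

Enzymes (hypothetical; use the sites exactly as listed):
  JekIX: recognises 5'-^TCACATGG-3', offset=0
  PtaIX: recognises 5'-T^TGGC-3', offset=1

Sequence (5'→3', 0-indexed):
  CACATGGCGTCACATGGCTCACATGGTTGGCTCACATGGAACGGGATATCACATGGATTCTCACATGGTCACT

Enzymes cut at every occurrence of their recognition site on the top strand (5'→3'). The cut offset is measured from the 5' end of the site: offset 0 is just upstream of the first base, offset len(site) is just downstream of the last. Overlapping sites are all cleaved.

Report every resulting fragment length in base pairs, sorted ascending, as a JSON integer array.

[4,9,9,10,12,12,17]

Site scan:
  JekIX (TCACATGG, off=0): starts [9, 18, 31, 48, 60, 72] → cuts [9, 18, 31, 48, 60, 72]
  PtaIX (TTGGC, off=1): starts [26] → cuts [27]

Pooled cuts: [9, 18, 27, 31, 48, 60, 72]

Fragment lengths:
  9→18: 9 bp
  18→27: 9 bp
  27→31: 4 bp
  31→48: 17 bp
  48→60: 12 bp
  60→72: 12 bp
  72→9 (wrap): 73-72+9 = 10 bp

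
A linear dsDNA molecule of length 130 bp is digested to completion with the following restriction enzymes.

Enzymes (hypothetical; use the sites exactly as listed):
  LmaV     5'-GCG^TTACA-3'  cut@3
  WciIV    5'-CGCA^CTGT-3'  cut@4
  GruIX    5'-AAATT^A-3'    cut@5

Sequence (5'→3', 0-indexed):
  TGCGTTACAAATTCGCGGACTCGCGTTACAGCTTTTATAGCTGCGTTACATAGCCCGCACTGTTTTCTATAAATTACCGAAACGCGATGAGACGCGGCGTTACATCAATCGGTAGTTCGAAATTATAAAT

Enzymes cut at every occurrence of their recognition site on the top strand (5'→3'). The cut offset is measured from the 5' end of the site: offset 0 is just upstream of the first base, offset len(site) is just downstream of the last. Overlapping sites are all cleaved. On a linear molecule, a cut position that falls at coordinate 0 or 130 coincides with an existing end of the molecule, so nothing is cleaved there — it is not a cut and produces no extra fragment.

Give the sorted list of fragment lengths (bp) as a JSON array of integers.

[4,6,14,16,20,21,24,25]

Per-enzyme occurrences:
  LmaV GCGTTACA/3: at [1, 22, 42, 96] ⇒ [4, 25, 45, 99]
  WciIV CGCACTGT/4: at [55] ⇒ [59]
  GruIX AAATTA/5: at [70, 119] ⇒ [75, 124]

Pooled cuts: [4, 25, 45, 59, 75, 99, 124]

Fragment lengths:
  [0,4): 4 bp
  [4,25): 21 bp
  [25,45): 20 bp
  [45,59): 14 bp
  [59,75): 16 bp
  [75,99): 24 bp
  [99,124): 25 bp
  [124,130): 6 bp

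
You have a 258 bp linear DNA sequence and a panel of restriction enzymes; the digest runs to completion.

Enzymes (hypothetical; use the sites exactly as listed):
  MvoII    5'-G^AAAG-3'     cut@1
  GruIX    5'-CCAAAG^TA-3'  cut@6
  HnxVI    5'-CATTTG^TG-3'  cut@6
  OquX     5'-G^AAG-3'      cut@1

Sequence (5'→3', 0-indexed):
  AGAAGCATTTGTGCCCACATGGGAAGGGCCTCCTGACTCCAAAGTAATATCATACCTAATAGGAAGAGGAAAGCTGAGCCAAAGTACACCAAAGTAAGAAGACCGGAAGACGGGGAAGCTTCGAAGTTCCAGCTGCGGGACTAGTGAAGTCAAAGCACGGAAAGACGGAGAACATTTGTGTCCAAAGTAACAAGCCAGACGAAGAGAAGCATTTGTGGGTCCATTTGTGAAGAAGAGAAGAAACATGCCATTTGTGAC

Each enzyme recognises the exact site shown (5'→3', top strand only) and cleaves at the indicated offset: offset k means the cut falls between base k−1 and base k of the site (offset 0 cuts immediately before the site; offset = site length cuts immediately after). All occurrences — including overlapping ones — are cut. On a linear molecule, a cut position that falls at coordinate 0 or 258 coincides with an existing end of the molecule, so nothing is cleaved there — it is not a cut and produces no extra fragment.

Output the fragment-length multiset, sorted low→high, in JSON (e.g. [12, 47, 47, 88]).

Scan for sites:
  MvoII GAAAG/1: at [68, 159] ⇒ [69, 160]
  GruIX CCAAAGTA/6: at [38, 78, 88, 181] ⇒ [44, 84, 94, 187]
  HnxVI CATTTGTG/6: at [5, 172, 209, 221, 248] ⇒ [11, 178, 215, 227, 254]
  OquX GAAG/1: at [1, 22, 62, 97, 105, 114, 122, 145, 200, 205, 228, 231, 236] ⇒ [2, 23, 63, 98, 106, 115, 123, 146, 201, 206, 229, 232, 237]

All cut coordinates (distinct, sorted): [2, 11, 23, 44, 63, 69, 84, 94, 98, 106, 115, 123, 146, 160, 178, 187, 201, 206, 215, 227, 229, 232, 237, 254]

Fragment lengths:
  [0,2): 2 bp
  [2,11): 9 bp
  [11,23): 12 bp
  [23,44): 21 bp
  [44,63): 19 bp
  [63,69): 6 bp
  [69,84): 15 bp
  [84,94): 10 bp
  [94,98): 4 bp
  [98,106): 8 bp
  [106,115): 9 bp
  [115,123): 8 bp
  [123,146): 23 bp
  [146,160): 14 bp
  [160,178): 18 bp
  [178,187): 9 bp
  [187,201): 14 bp
  [201,206): 5 bp
  [206,215): 9 bp
  [215,227): 12 bp
  [227,229): 2 bp
  [229,232): 3 bp
  [232,237): 5 bp
  [237,254): 17 bp
  [254,258): 4 bp

[2,2,3,4,4,5,5,6,8,8,9,9,9,9,10,12,12,14,14,15,17,18,19,21,23]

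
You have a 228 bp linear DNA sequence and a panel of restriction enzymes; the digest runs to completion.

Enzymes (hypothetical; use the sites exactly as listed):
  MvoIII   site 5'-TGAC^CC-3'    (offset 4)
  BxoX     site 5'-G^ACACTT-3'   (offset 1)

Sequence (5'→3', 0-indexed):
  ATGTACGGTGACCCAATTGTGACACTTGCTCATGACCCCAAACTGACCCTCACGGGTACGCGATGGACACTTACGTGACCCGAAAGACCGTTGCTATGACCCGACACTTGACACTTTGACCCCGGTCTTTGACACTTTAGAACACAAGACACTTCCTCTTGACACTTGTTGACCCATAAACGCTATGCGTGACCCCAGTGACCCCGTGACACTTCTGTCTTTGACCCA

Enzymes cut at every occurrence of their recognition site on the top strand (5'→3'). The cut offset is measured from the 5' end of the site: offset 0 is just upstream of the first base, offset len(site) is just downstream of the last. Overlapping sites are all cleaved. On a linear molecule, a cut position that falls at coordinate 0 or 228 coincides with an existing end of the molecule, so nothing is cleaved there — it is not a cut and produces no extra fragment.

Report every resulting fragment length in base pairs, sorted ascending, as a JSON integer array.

Scan for sites:
  MvoIII TGACCC/4: at [8, 32, 43, 75, 96, 116, 169, 189, 198, 221] ⇒ [12, 36, 47, 79, 100, 120, 173, 193, 202, 225]
  BxoX GACACTT/1: at [20, 65, 102, 109, 130, 147, 160, 207] ⇒ [21, 66, 103, 110, 131, 148, 161, 208]

All cut coordinates (distinct, sorted): [12, 21, 36, 47, 66, 79, 100, 103, 110, 120, 131, 148, 161, 173, 193, 202, 208, 225]

Fragments:
  [0,12): 12 bp
  [12,21): 9 bp
  [21,36): 15 bp
  [36,47): 11 bp
  [47,66): 19 bp
  [66,79): 13 bp
  [79,100): 21 bp
  [100,103): 3 bp
  [103,110): 7 bp
  [110,120): 10 bp
  [120,131): 11 bp
  [131,148): 17 bp
  [148,161): 13 bp
  [161,173): 12 bp
  [173,193): 20 bp
  [193,202): 9 bp
  [202,208): 6 bp
  [208,225): 17 bp
  [225,228): 3 bp

[3,3,6,7,9,9,10,11,11,12,12,13,13,15,17,17,19,20,21]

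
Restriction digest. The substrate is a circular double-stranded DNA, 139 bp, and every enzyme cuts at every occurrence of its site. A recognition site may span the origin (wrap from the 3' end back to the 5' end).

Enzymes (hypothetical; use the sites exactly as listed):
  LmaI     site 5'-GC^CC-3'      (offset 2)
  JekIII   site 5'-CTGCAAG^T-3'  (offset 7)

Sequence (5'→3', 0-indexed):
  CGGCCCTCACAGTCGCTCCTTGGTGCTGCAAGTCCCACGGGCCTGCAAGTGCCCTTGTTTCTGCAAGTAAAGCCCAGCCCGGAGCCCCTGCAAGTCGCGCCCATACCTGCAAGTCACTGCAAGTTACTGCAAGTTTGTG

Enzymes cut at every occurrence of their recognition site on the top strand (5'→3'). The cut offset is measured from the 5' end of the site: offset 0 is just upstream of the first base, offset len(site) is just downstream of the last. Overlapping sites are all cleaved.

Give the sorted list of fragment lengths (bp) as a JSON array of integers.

[3,5,6,6,7,9,10,10,10,13,15,17,28]

Site scan:
  LmaI GCCC/2: at [2, 50, 71, 76, 83, 98] ⇒ [4, 52, 73, 78, 85, 100]
  JekIII CTGCAAGT/7: at [25, 42, 60, 87, 106, 116, 126] ⇒ [32, 49, 67, 94, 113, 123, 133]

Pooled cuts: [4, 32, 49, 52, 67, 73, 78, 85, 94, 100, 113, 123, 133]

Fragment lengths:
  4→32: 28 bp
  32→49: 17 bp
  49→52: 3 bp
  52→67: 15 bp
  67→73: 6 bp
  73→78: 5 bp
  78→85: 7 bp
  85→94: 9 bp
  94→100: 6 bp
  100→113: 13 bp
  113→123: 10 bp
  123→133: 10 bp
  133→4 (wrap): 139-133+4 = 10 bp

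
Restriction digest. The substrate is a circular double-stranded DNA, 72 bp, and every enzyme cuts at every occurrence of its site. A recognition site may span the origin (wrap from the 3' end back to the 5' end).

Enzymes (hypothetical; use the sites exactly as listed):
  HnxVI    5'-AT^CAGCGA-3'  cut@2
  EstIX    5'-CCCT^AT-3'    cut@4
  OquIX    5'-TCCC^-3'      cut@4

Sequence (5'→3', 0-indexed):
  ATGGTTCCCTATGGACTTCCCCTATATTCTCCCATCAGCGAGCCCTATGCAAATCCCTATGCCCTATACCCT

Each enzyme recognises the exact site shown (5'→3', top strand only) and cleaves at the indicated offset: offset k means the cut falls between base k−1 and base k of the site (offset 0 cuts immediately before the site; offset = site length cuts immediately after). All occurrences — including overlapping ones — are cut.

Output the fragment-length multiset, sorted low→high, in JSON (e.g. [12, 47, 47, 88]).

[1,1,2,2,7,7,9,10,11,11,11]

Per-enzyme occurrences:
  HnxVI ATCAGCGA/2: at [33] ⇒ [35]
  EstIX CCCTAT/4: at [6, 19, 42, 54, 61, 68] ⇒ [0, 10, 23, 46, 58, 65]
  OquIX TCCC/4: at [5, 17, 29, 53] ⇒ [9, 21, 33, 57]

Pooled cuts: [0, 9, 10, 21, 23, 33, 35, 46, 57, 58, 65]

Fragment lengths:
  0→9: 9 bp
  9→10: 1 bp
  10→21: 11 bp
  21→23: 2 bp
  23→33: 10 bp
  33→35: 2 bp
  35→46: 11 bp
  46→57: 11 bp
  57→58: 1 bp
  58→65: 7 bp
  65→0 (wrap): 72-65+0 = 7 bp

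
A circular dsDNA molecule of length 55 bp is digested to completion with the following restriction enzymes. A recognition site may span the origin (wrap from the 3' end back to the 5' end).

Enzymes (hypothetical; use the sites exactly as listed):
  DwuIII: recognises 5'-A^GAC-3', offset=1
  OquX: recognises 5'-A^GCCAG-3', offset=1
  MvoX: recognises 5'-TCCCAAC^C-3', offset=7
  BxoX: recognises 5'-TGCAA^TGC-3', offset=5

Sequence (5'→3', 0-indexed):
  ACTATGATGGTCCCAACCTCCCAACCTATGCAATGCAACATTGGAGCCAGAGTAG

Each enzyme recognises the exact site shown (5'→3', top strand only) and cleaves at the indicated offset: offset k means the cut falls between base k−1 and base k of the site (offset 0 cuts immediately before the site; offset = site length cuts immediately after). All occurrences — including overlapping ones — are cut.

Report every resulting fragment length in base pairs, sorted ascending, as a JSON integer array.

Site scan:
  DwuIII AGAC/1: at [53] ⇒ [54]
  OquX AGCCAG/1: at [44] ⇒ [45]
  MvoX TCCCAACC/7: at [10, 18] ⇒ [17, 25]
  BxoX TGCAATGC/5: at [28] ⇒ [33]

All cut coordinates (distinct, sorted): [17, 25, 33, 45, 54]

Fragments:
  17→25: 8 bp
  25→33: 8 bp
  33→45: 12 bp
  45→54: 9 bp
  54→17 (wrap): 55-54+17 = 18 bp

[8,8,9,12,18]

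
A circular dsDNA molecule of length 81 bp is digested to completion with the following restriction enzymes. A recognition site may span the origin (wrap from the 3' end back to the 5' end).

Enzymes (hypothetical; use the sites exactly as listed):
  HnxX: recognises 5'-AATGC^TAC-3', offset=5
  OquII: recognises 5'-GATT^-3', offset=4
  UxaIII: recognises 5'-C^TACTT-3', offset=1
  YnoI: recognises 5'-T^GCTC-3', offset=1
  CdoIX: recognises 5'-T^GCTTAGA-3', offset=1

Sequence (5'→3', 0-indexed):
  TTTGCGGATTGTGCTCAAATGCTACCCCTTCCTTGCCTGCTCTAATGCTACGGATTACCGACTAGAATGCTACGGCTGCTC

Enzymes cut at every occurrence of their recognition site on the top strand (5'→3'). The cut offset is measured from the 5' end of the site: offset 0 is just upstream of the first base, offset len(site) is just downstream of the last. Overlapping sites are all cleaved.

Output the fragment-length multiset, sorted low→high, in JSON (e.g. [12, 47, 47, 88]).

[2,7,8,10,10,14,14,16]

Scan for sites:
  HnxX (AATGCTAC, off=5): starts [17, 43, 65] → cuts [22, 48, 70]
  OquII (GATT, off=4): starts [6, 52] → cuts [10, 56]
  UxaIII (CTACTT, off=1): no sites
  YnoI (TGCTC, off=1): starts [11, 37, 76] → cuts [12, 38, 77]
  CdoIX (TGCTTAGA, off=1): no sites

All cut coordinates (distinct, sorted): [10, 12, 22, 38, 48, 56, 70, 77]

Fragment lengths:
  10→12: 2 bp
  12→22: 10 bp
  22→38: 16 bp
  38→48: 10 bp
  48→56: 8 bp
  56→70: 14 bp
  70→77: 7 bp
  77→10 (wrap): 81-77+10 = 14 bp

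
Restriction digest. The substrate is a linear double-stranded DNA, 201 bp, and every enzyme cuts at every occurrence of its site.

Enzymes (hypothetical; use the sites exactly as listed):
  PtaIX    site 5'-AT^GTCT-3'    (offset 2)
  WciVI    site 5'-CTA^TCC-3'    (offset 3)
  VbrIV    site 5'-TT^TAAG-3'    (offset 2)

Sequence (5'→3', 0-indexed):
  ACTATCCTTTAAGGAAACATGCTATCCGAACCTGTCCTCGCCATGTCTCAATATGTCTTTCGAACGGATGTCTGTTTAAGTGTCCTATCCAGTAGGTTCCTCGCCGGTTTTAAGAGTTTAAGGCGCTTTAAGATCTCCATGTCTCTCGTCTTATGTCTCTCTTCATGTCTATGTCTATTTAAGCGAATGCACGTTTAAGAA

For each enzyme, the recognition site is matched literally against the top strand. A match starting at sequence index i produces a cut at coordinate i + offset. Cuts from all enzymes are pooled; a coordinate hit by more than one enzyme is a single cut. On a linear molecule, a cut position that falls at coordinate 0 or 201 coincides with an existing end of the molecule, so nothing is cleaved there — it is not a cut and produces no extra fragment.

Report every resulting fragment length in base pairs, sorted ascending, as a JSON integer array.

Scan for sites:
  PtaIX (ATGTCT, off=2): starts [42, 52, 67, 138, 152, 164, 170] → cuts [44, 54, 69, 140, 154, 166, 172]
  WciVI (CTATCC, off=3): starts [1, 21, 84] → cuts [4, 24, 87]
  VbrIV (TTTAAG, off=2): starts [7, 74, 108, 116, 126, 177, 193] → cuts [9, 76, 110, 118, 128, 179, 195]

Pooled cuts: [4, 9, 24, 44, 54, 69, 76, 87, 110, 118, 128, 140, 154, 166, 172, 179, 195]

Fragments:
  [0,4): 4 bp
  [4,9): 5 bp
  [9,24): 15 bp
  [24,44): 20 bp
  [44,54): 10 bp
  [54,69): 15 bp
  [69,76): 7 bp
  [76,87): 11 bp
  [87,110): 23 bp
  [110,118): 8 bp
  [118,128): 10 bp
  [128,140): 12 bp
  [140,154): 14 bp
  [154,166): 12 bp
  [166,172): 6 bp
  [172,179): 7 bp
  [179,195): 16 bp
  [195,201): 6 bp

[4,5,6,6,7,7,8,10,10,11,12,12,14,15,15,16,20,23]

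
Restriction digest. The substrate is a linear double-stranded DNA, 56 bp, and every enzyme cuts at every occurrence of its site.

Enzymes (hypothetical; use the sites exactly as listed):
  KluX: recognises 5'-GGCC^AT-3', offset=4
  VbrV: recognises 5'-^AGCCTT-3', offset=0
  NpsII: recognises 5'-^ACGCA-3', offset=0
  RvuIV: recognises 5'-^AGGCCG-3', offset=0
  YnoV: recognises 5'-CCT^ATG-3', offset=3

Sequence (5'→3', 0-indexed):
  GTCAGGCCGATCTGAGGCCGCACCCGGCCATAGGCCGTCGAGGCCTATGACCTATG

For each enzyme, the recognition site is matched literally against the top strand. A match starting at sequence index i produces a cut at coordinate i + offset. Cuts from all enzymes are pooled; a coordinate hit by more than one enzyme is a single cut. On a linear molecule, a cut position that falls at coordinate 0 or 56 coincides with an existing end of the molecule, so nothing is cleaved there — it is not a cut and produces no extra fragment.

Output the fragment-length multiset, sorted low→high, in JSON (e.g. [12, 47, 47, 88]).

[2,3,3,7,11,15,15]

Site scan:
  KluX (GGCCAT, off=4): starts [25] → cuts [29]
  VbrV (AGCCTT, off=0): no sites
  NpsII (ACGCA, off=0): no sites
  RvuIV (AGGCCG, off=0): starts [3, 14, 31] → cuts [3, 14, 31]
  YnoV (CCTATG, off=3): starts [43, 50] → cuts [46, 53]

Pooled cuts: [3, 14, 29, 31, 46, 53]

Fragment lengths:
  [0,3): 3 bp
  [3,14): 11 bp
  [14,29): 15 bp
  [29,31): 2 bp
  [31,46): 15 bp
  [46,53): 7 bp
  [53,56): 3 bp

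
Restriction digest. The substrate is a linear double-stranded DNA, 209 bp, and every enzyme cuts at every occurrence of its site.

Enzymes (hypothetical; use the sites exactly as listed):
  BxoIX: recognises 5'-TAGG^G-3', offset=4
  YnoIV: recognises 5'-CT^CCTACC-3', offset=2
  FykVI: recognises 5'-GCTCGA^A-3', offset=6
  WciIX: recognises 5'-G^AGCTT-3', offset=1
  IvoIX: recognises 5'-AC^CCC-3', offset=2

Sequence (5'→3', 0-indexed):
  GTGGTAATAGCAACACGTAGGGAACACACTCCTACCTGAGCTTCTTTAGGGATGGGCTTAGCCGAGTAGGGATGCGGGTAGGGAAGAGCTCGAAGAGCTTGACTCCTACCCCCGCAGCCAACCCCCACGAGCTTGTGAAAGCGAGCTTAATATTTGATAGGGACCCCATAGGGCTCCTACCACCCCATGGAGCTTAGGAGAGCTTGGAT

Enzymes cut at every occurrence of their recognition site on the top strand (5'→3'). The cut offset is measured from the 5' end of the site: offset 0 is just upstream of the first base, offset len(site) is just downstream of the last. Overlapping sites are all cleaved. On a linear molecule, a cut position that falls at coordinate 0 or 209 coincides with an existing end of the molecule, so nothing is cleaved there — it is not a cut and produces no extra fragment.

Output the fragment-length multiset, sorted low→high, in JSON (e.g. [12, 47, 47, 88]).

[2,3,3,5,7,7,8,8,8,9,9,9,10,11,12,12,13,14,18,20,21]

Site scan:
  BxoIX (TAGGG, off=4): starts [17, 46, 66, 78, 157, 168] → cuts [21, 50, 70, 82, 161, 172]
  YnoIV (CTCCTACC, off=2): starts [28, 102, 173] → cuts [30, 104, 175]
  FykVI (GCTCGAA, off=6): starts [87] → cuts [93]
  WciIX (GAGCTT, off=1): starts [37, 94, 128, 142, 189, 199] → cuts [38, 95, 129, 143, 190, 200]
  IvoIX (ACCCC, off=2): starts [107, 120, 162, 181] → cuts [109, 122, 164, 183]

Pooled cuts: [21, 30, 38, 50, 70, 82, 93, 95, 104, 109, 122, 129, 143, 161, 164, 172, 175, 183, 190, 200]

Fragments:
  [0,21): 21 bp
  [21,30): 9 bp
  [30,38): 8 bp
  [38,50): 12 bp
  [50,70): 20 bp
  [70,82): 12 bp
  [82,93): 11 bp
  [93,95): 2 bp
  [95,104): 9 bp
  [104,109): 5 bp
  [109,122): 13 bp
  [122,129): 7 bp
  [129,143): 14 bp
  [143,161): 18 bp
  [161,164): 3 bp
  [164,172): 8 bp
  [172,175): 3 bp
  [175,183): 8 bp
  [183,190): 7 bp
  [190,200): 10 bp
  [200,209): 9 bp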